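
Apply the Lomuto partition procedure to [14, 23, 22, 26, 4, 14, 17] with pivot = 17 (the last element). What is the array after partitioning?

Lomuto partition with pivot = 17:

Initial array: [14, 23, 22, 26, 4, 14, 17]

arr[0]=14 <= 17: swap with position 0, array becomes [14, 23, 22, 26, 4, 14, 17]
arr[1]=23 > 17: no swap
arr[2]=22 > 17: no swap
arr[3]=26 > 17: no swap
arr[4]=4 <= 17: swap with position 1, array becomes [14, 4, 22, 26, 23, 14, 17]
arr[5]=14 <= 17: swap with position 2, array becomes [14, 4, 14, 26, 23, 22, 17]

Place pivot at position 3: [14, 4, 14, 17, 23, 22, 26]
Pivot position: 3

After partitioning with pivot 17, the array becomes [14, 4, 14, 17, 23, 22, 26]. The pivot is placed at index 3. All elements to the left of the pivot are <= 17, and all elements to the right are > 17.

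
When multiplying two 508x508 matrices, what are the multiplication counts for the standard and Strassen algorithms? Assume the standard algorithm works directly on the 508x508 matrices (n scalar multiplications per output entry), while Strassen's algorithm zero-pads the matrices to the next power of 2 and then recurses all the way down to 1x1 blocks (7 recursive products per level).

Matrix multiplication for 508x508 matrices:

Strassen's algorithm requires power-of-2 dimensions. Pad 508x508 to 512x512 (next power of 2).

Standard algorithm: 508^3 = 131096512 multiplications
Strassen's algorithm: 7^(log2(512)) = 7^9 = 40353607 multiplications
Savings: 131096512 - 40353607 = 90742905 multiplications

Standard: 131096512 multiplications (508^3). Strassen: 40353607 multiplications (7^9, after padding to 512x512). Strassen reduces 8 recursive multiplications to 7 at each level.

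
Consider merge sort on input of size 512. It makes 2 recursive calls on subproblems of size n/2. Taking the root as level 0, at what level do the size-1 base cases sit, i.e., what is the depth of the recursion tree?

For divide and conquer with division factor 2:

Problem sizes at each level:
Level 0: 512
Level 1: 256
Level 2: 128
Level 3: 64
Level 4: 32
Level 5: 16
Level 6: 8
Level 7: 4
Level 8: 2
Level 9: 1

The root is level 0 and the size-1 base case is level 9 (the tree spans levels 0 through 9, i.e. 10 levels counting the root), so the depth is the number of divisions: log_2(512) = 9

The recursion tree depth is log_2(512) = 9. At each level, the problem size is divided by 2, so it takes 9 divisions to reduce to a base case of size 1. The algorithm makes 2 recursive calls at each level.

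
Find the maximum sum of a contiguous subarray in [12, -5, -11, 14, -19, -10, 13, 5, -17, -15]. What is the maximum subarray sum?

Using Kadane's algorithm on [12, -5, -11, 14, -19, -10, 13, 5, -17, -15]:

Scanning through the array:
Position 1 (value -5): max_ending_here = 7, max_so_far = 12
Position 2 (value -11): max_ending_here = -4, max_so_far = 12
Position 3 (value 14): max_ending_here = 14, max_so_far = 14
Position 4 (value -19): max_ending_here = -5, max_so_far = 14
Position 5 (value -10): max_ending_here = -10, max_so_far = 14
Position 6 (value 13): max_ending_here = 13, max_so_far = 14
Position 7 (value 5): max_ending_here = 18, max_so_far = 18
Position 8 (value -17): max_ending_here = 1, max_so_far = 18
Position 9 (value -15): max_ending_here = -14, max_so_far = 18

Maximum subarray: [13, 5]
Maximum sum: 18

The maximum subarray is [13, 5] with sum 18. This subarray runs from index 6 to index 7.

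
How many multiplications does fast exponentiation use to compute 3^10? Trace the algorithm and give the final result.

Computing 3^10 by squaring (build up from 3^1; each line after the first costs one multiplication):

3^1 = 3
3^2 = (3^1)^2 = 3^2 = 9
3^4 = (3^2)^2 = 9^2 = 81
3^5 = 3 * 3^4 = 3 * 81 = 243
3^10 = (3^5)^2 = 243^2 = 59049

Result: 59049
Multiplications needed: 4 (4 lines after 3^1)

3^10 = 59049. Using exponentiation by squaring, this requires 4 multiplications. The key idea: if the exponent is even, square the half-power; if odd, multiply by the base once.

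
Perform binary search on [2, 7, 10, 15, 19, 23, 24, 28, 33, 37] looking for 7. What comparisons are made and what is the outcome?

Binary search for 7 in [2, 7, 10, 15, 19, 23, 24, 28, 33, 37]:

lo=0, hi=9, mid=4, arr[mid]=19 -> 19 > 7, search left half
lo=0, hi=3, mid=1, arr[mid]=7 -> Found target at index 1!

Binary search finds 7 at index 1 after 2 comparisons. The search repeatedly halves the search space by comparing with the middle element.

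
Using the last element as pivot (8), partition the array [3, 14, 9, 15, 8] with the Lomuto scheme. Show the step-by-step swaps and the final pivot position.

Lomuto partition with pivot = 8:

Initial array: [3, 14, 9, 15, 8]

arr[0]=3 <= 8: swap with position 0, array becomes [3, 14, 9, 15, 8]
arr[1]=14 > 8: no swap
arr[2]=9 > 8: no swap
arr[3]=15 > 8: no swap

Place pivot at position 1: [3, 8, 9, 15, 14]
Pivot position: 1

After partitioning with pivot 8, the array becomes [3, 8, 9, 15, 14]. The pivot is placed at index 1. All elements to the left of the pivot are <= 8, and all elements to the right are > 8.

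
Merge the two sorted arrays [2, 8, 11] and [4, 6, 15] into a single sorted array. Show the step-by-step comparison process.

Merging process:

Compare 2 vs 4: take 2 from left. Merged: [2]
Compare 8 vs 4: take 4 from right. Merged: [2, 4]
Compare 8 vs 6: take 6 from right. Merged: [2, 4, 6]
Compare 8 vs 15: take 8 from left. Merged: [2, 4, 6, 8]
Compare 11 vs 15: take 11 from left. Merged: [2, 4, 6, 8, 11]
Append remaining from right: [15]. Merged: [2, 4, 6, 8, 11, 15]

Final merged array: [2, 4, 6, 8, 11, 15]
Total comparisons: 5

The merged array is [2, 4, 6, 8, 11, 15], requiring 5 comparisons. The merge step runs in O(n) time where n is the total number of elements.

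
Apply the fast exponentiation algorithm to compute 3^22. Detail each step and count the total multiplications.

Computing 3^22 by squaring (build up from 3^1; each line after the first costs one multiplication):

3^1 = 3
3^2 = (3^1)^2 = 3^2 = 9
3^4 = (3^2)^2 = 9^2 = 81
3^5 = 3 * 3^4 = 3 * 81 = 243
3^10 = (3^5)^2 = 243^2 = 59049
3^11 = 3 * 3^10 = 3 * 59049 = 177147
3^22 = (3^11)^2 = 177147^2 = 31381059609

Result: 31381059609
Multiplications needed: 6 (6 lines after 3^1)

3^22 = 31381059609. Using exponentiation by squaring, this requires 6 multiplications. The key idea: if the exponent is even, square the half-power; if odd, multiply by the base once.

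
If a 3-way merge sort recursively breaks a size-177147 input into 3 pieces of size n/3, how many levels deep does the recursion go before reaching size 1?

For divide and conquer with division factor 3:

Problem sizes at each level:
Level 0: 177147
Level 1: 59049
Level 2: 19683
Level 3: 6561
Level 4: 2187
Level 5: 729
Level 6: 243
Level 7: 81
Level 8: 27
Level 9: 9
Level 10: 3
Level 11: 1

The root is level 0 and the size-1 base case is level 11 (the tree spans levels 0 through 11, i.e. 12 levels counting the root), so the depth is the number of divisions: log_3(177147) = 11

The recursion tree depth is log_3(177147) = 11. At each level, the problem size is divided by 3, so it takes 11 divisions to reduce to a base case of size 1. The algorithm makes 3 recursive calls at each level.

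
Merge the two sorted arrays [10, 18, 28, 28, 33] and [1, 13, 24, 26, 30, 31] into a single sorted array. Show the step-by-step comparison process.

Merging process:

Compare 10 vs 1: take 1 from right. Merged: [1]
Compare 10 vs 13: take 10 from left. Merged: [1, 10]
Compare 18 vs 13: take 13 from right. Merged: [1, 10, 13]
Compare 18 vs 24: take 18 from left. Merged: [1, 10, 13, 18]
Compare 28 vs 24: take 24 from right. Merged: [1, 10, 13, 18, 24]
Compare 28 vs 26: take 26 from right. Merged: [1, 10, 13, 18, 24, 26]
Compare 28 vs 30: take 28 from left. Merged: [1, 10, 13, 18, 24, 26, 28]
Compare 28 vs 30: take 28 from left. Merged: [1, 10, 13, 18, 24, 26, 28, 28]
Compare 33 vs 30: take 30 from right. Merged: [1, 10, 13, 18, 24, 26, 28, 28, 30]
Compare 33 vs 31: take 31 from right. Merged: [1, 10, 13, 18, 24, 26, 28, 28, 30, 31]
Append remaining from left: [33]. Merged: [1, 10, 13, 18, 24, 26, 28, 28, 30, 31, 33]

Final merged array: [1, 10, 13, 18, 24, 26, 28, 28, 30, 31, 33]
Total comparisons: 10

The merged array is [1, 10, 13, 18, 24, 26, 28, 28, 30, 31, 33], requiring 10 comparisons. The merge step runs in O(n) time where n is the total number of elements.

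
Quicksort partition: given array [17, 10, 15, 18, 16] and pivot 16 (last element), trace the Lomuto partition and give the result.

Lomuto partition with pivot = 16:

Initial array: [17, 10, 15, 18, 16]

arr[0]=17 > 16: no swap
arr[1]=10 <= 16: swap with position 0, array becomes [10, 17, 15, 18, 16]
arr[2]=15 <= 16: swap with position 1, array becomes [10, 15, 17, 18, 16]
arr[3]=18 > 16: no swap

Place pivot at position 2: [10, 15, 16, 18, 17]
Pivot position: 2

After partitioning with pivot 16, the array becomes [10, 15, 16, 18, 17]. The pivot is placed at index 2. All elements to the left of the pivot are <= 16, and all elements to the right are > 16.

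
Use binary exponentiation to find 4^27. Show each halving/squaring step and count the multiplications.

Computing 4^27 by squaring (build up from 4^1; each line after the first costs one multiplication):

4^1 = 4
4^2 = (4^1)^2 = 4^2 = 16
4^3 = 4 * 4^2 = 4 * 16 = 64
4^6 = (4^3)^2 = 64^2 = 4096
4^12 = (4^6)^2 = 4096^2 = 16777216
4^13 = 4 * 4^12 = 4 * 16777216 = 67108864
4^26 = (4^13)^2 = 67108864^2 = 4503599627370496
4^27 = 4 * 4^26 = 4 * 4503599627370496 = 18014398509481984

Result: 18014398509481984
Multiplications needed: 7 (7 lines after 4^1)

4^27 = 18014398509481984. Using exponentiation by squaring, this requires 7 multiplications. The key idea: if the exponent is even, square the half-power; if odd, multiply by the base once.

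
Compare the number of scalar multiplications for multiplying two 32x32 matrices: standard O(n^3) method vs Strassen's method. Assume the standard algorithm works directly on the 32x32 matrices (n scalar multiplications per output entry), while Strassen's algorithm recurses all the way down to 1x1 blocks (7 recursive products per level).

Matrix multiplication for 32x32 matrices:

Standard algorithm: 32^3 = 32768 multiplications
Strassen's algorithm: 7^(log2(32)) = 7^5 = 16807 multiplications
Savings: 32768 - 16807 = 15961 multiplications

Standard: 32768 multiplications (32^3). Strassen: 16807 multiplications (7^5). Strassen reduces 8 recursive multiplications to 7 at each level.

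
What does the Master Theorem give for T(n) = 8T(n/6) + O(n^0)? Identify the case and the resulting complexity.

Master Theorem for T(n) = 8T(n/6) + O(n^0):

a = 8, b = 6, c = 0
log_b(a) = log_6(8) = 1.1606

Case 1: c = 0 < log_6(8) = 1.1606
T(n) = O(n^(log_6 8))

For T(n) = 8T(n/6) + O(n^0): log_6(8) = 1.1606. This is Case 1 of the Master Theorem (c < log_b(a), work dominated by leaves), giving O(n^(log_6 8)).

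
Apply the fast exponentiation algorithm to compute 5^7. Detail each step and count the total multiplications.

Computing 5^7 by squaring (build up from 5^1; each line after the first costs one multiplication):

5^1 = 5
5^2 = (5^1)^2 = 5^2 = 25
5^3 = 5 * 5^2 = 5 * 25 = 125
5^6 = (5^3)^2 = 125^2 = 15625
5^7 = 5 * 5^6 = 5 * 15625 = 78125

Result: 78125
Multiplications needed: 4 (4 lines after 5^1)

5^7 = 78125. Using exponentiation by squaring, this requires 4 multiplications. The key idea: if the exponent is even, square the half-power; if odd, multiply by the base once.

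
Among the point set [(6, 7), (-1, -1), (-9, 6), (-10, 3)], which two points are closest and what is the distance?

Computing all pairwise distances among 4 points:

d((6, 7), (-1, -1)) = 10.6301
d((6, 7), (-9, 6)) = 15.0333
d((6, 7), (-10, 3)) = 16.4924
d((-1, -1), (-9, 6)) = 10.6301
d((-1, -1), (-10, 3)) = 9.8489
d((-9, 6), (-10, 3)) = 3.1623 <-- minimum

Closest pair: (-9, 6) and (-10, 3) with distance 3.1623

The closest pair is (-9, 6) and (-10, 3) with Euclidean distance 3.1623. For 4 points, brute-force pairwise comparison is shown above. For large n, the divide-and-conquer algorithm (sort by x, recurse on halves, check the dividing strip) achieves O(n log n).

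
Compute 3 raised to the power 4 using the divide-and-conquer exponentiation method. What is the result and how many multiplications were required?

Computing 3^4 by squaring (build up from 3^1; each line after the first costs one multiplication):

3^1 = 3
3^2 = (3^1)^2 = 3^2 = 9
3^4 = (3^2)^2 = 9^2 = 81

Result: 81
Multiplications needed: 2 (2 lines after 3^1)

3^4 = 81. Using exponentiation by squaring, this requires 2 multiplications. The key idea: if the exponent is even, square the half-power; if odd, multiply by the base once.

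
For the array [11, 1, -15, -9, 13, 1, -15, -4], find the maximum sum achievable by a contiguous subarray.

Using Kadane's algorithm on [11, 1, -15, -9, 13, 1, -15, -4]:

Scanning through the array:
Position 1 (value 1): max_ending_here = 12, max_so_far = 12
Position 2 (value -15): max_ending_here = -3, max_so_far = 12
Position 3 (value -9): max_ending_here = -9, max_so_far = 12
Position 4 (value 13): max_ending_here = 13, max_so_far = 13
Position 5 (value 1): max_ending_here = 14, max_so_far = 14
Position 6 (value -15): max_ending_here = -1, max_so_far = 14
Position 7 (value -4): max_ending_here = -4, max_so_far = 14

Maximum subarray: [13, 1]
Maximum sum: 14

The maximum subarray is [13, 1] with sum 14. This subarray runs from index 4 to index 5.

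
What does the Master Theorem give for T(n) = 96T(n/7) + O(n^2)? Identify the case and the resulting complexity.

Master Theorem for T(n) = 96T(n/7) + O(n^2):

a = 96, b = 7, c = 2
log_b(a) = log_7(96) = 2.3456

Case 1: c = 2 < log_7(96) = 2.3456
T(n) = O(n^(log_7 96))

For T(n) = 96T(n/7) + O(n^2): log_7(96) = 2.3456. This is Case 1 of the Master Theorem (c < log_b(a), work dominated by leaves), giving O(n^(log_7 96)).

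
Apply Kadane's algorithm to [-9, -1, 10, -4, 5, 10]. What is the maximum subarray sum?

Using Kadane's algorithm on [-9, -1, 10, -4, 5, 10]:

Scanning through the array:
Position 1 (value -1): max_ending_here = -1, max_so_far = -1
Position 2 (value 10): max_ending_here = 10, max_so_far = 10
Position 3 (value -4): max_ending_here = 6, max_so_far = 10
Position 4 (value 5): max_ending_here = 11, max_so_far = 11
Position 5 (value 10): max_ending_here = 21, max_so_far = 21

Maximum subarray: [10, -4, 5, 10]
Maximum sum: 21

The maximum subarray is [10, -4, 5, 10] with sum 21. This subarray runs from index 2 to index 5.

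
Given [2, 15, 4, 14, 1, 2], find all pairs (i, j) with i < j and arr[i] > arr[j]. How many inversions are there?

Finding inversions in [2, 15, 4, 14, 1, 2]:

(0, 4): arr[0]=2 > arr[4]=1
(1, 2): arr[1]=15 > arr[2]=4
(1, 3): arr[1]=15 > arr[3]=14
(1, 4): arr[1]=15 > arr[4]=1
(1, 5): arr[1]=15 > arr[5]=2
(2, 4): arr[2]=4 > arr[4]=1
(2, 5): arr[2]=4 > arr[5]=2
(3, 4): arr[3]=14 > arr[4]=1
(3, 5): arr[3]=14 > arr[5]=2

Total inversions: 9

The array has 9 inversion(s): (0,4), (1,2), (1,3), (1,4), (1,5), (2,4), (2,5), (3,4), (3,5). Each pair (i,j) satisfies i < j and arr[i] > arr[j].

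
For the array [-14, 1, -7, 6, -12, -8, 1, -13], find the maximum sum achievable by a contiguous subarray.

Using Kadane's algorithm on [-14, 1, -7, 6, -12, -8, 1, -13]:

Scanning through the array:
Position 1 (value 1): max_ending_here = 1, max_so_far = 1
Position 2 (value -7): max_ending_here = -6, max_so_far = 1
Position 3 (value 6): max_ending_here = 6, max_so_far = 6
Position 4 (value -12): max_ending_here = -6, max_so_far = 6
Position 5 (value -8): max_ending_here = -8, max_so_far = 6
Position 6 (value 1): max_ending_here = 1, max_so_far = 6
Position 7 (value -13): max_ending_here = -12, max_so_far = 6

Maximum subarray: [6]
Maximum sum: 6

The maximum subarray is [6] with sum 6. This subarray runs from index 3 to index 3.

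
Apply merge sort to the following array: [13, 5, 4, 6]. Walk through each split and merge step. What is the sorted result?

Merge sort trace:

Split: [13, 5, 4, 6] -> [13, 5] and [4, 6]
  Split: [13, 5] -> [13] and [5]
  Merge: [13] + [5] -> [5, 13]
  Split: [4, 6] -> [4] and [6]
  Merge: [4] + [6] -> [4, 6]
Merge: [5, 13] + [4, 6] -> [4, 5, 6, 13]

Final sorted array: [4, 5, 6, 13]

The merge sort proceeds by recursively splitting the array and merging sorted halves.
After all merges, the sorted array is [4, 5, 6, 13].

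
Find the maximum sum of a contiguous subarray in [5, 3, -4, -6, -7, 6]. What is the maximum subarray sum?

Using Kadane's algorithm on [5, 3, -4, -6, -7, 6]:

Scanning through the array:
Position 1 (value 3): max_ending_here = 8, max_so_far = 8
Position 2 (value -4): max_ending_here = 4, max_so_far = 8
Position 3 (value -6): max_ending_here = -2, max_so_far = 8
Position 4 (value -7): max_ending_here = -7, max_so_far = 8
Position 5 (value 6): max_ending_here = 6, max_so_far = 8

Maximum subarray: [5, 3]
Maximum sum: 8

The maximum subarray is [5, 3] with sum 8. This subarray runs from index 0 to index 1.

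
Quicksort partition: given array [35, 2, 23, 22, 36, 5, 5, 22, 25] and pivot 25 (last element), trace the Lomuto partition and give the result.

Lomuto partition with pivot = 25:

Initial array: [35, 2, 23, 22, 36, 5, 5, 22, 25]

arr[0]=35 > 25: no swap
arr[1]=2 <= 25: swap with position 0, array becomes [2, 35, 23, 22, 36, 5, 5, 22, 25]
arr[2]=23 <= 25: swap with position 1, array becomes [2, 23, 35, 22, 36, 5, 5, 22, 25]
arr[3]=22 <= 25: swap with position 2, array becomes [2, 23, 22, 35, 36, 5, 5, 22, 25]
arr[4]=36 > 25: no swap
arr[5]=5 <= 25: swap with position 3, array becomes [2, 23, 22, 5, 36, 35, 5, 22, 25]
arr[6]=5 <= 25: swap with position 4, array becomes [2, 23, 22, 5, 5, 35, 36, 22, 25]
arr[7]=22 <= 25: swap with position 5, array becomes [2, 23, 22, 5, 5, 22, 36, 35, 25]

Place pivot at position 6: [2, 23, 22, 5, 5, 22, 25, 35, 36]
Pivot position: 6

After partitioning with pivot 25, the array becomes [2, 23, 22, 5, 5, 22, 25, 35, 36]. The pivot is placed at index 6. All elements to the left of the pivot are <= 25, and all elements to the right are > 25.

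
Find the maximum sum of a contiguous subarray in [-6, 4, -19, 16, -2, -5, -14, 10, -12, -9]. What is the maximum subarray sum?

Using Kadane's algorithm on [-6, 4, -19, 16, -2, -5, -14, 10, -12, -9]:

Scanning through the array:
Position 1 (value 4): max_ending_here = 4, max_so_far = 4
Position 2 (value -19): max_ending_here = -15, max_so_far = 4
Position 3 (value 16): max_ending_here = 16, max_so_far = 16
Position 4 (value -2): max_ending_here = 14, max_so_far = 16
Position 5 (value -5): max_ending_here = 9, max_so_far = 16
Position 6 (value -14): max_ending_here = -5, max_so_far = 16
Position 7 (value 10): max_ending_here = 10, max_so_far = 16
Position 8 (value -12): max_ending_here = -2, max_so_far = 16
Position 9 (value -9): max_ending_here = -9, max_so_far = 16

Maximum subarray: [16]
Maximum sum: 16

The maximum subarray is [16] with sum 16. This subarray runs from index 3 to index 3.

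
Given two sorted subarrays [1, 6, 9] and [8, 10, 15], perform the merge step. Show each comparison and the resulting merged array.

Merging process:

Compare 1 vs 8: take 1 from left. Merged: [1]
Compare 6 vs 8: take 6 from left. Merged: [1, 6]
Compare 9 vs 8: take 8 from right. Merged: [1, 6, 8]
Compare 9 vs 10: take 9 from left. Merged: [1, 6, 8, 9]
Append remaining from right: [10, 15]. Merged: [1, 6, 8, 9, 10, 15]

Final merged array: [1, 6, 8, 9, 10, 15]
Total comparisons: 4

The merged array is [1, 6, 8, 9, 10, 15], requiring 4 comparisons. The merge step runs in O(n) time where n is the total number of elements.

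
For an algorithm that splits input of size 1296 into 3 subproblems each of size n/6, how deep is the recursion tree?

For divide and conquer with division factor 6:

Problem sizes at each level:
Level 0: 1296
Level 1: 216
Level 2: 36
Level 3: 6
Level 4: 1

The root is level 0 and the size-1 base case is level 4 (the tree spans levels 0 through 4, i.e. 5 levels counting the root), so the depth is the number of divisions: log_6(1296) = 4

The recursion tree depth is log_6(1296) = 4. At each level, the problem size is divided by 6, so it takes 4 divisions to reduce to a base case of size 1. The algorithm makes 3 recursive calls at each level.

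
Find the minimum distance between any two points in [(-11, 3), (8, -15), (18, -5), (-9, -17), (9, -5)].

Computing all pairwise distances among 5 points:

d((-11, 3), (8, -15)) = 26.1725
d((-11, 3), (18, -5)) = 30.0832
d((-11, 3), (-9, -17)) = 20.0998
d((-11, 3), (9, -5)) = 21.5407
d((8, -15), (18, -5)) = 14.1421
d((8, -15), (-9, -17)) = 17.1172
d((8, -15), (9, -5)) = 10.0499
d((18, -5), (-9, -17)) = 29.5466
d((18, -5), (9, -5)) = 9.0 <-- minimum
d((-9, -17), (9, -5)) = 21.6333

Closest pair: (18, -5) and (9, -5) with distance 9.0

The closest pair is (18, -5) and (9, -5) with Euclidean distance 9.0. For 5 points, brute-force pairwise comparison is shown above. For large n, the divide-and-conquer algorithm (sort by x, recurse on halves, check the dividing strip) achieves O(n log n).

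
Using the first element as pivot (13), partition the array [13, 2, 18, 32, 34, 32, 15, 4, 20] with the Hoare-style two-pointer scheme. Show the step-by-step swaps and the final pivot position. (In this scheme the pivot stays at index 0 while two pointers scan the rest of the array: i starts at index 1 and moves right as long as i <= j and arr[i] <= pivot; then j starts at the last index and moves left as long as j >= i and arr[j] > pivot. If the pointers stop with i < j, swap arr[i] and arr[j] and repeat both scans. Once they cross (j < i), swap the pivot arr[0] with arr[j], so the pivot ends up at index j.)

Hoare-style two-pointer partition with pivot = 13:

Initial array: [13, 2, 18, 32, 34, 32, 15, 4, 20]

Pointers start at i = 1, j = 8.
i stops at index 2 (arr[2]=18 > 13), j stops at index 7 (arr[7]=4 <= 13): swap arr[2] and arr[7], array becomes [13, 2, 4, 32, 34, 32, 15, 18, 20]
i ends at 3, j ends at 2: the pointers have crossed (j < i), so scanning stops.

Swap pivot arr[0] with arr[2] to place pivot at position 2: [4, 2, 13, 32, 34, 32, 15, 18, 20]
Pivot position: 2

After partitioning with pivot 13, the array becomes [4, 2, 13, 32, 34, 32, 15, 18, 20]. The pivot is placed at index 2. All elements to the left of the pivot are <= 13, and all elements to the right are > 13.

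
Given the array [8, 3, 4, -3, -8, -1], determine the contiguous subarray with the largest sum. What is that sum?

Using Kadane's algorithm on [8, 3, 4, -3, -8, -1]:

Scanning through the array:
Position 1 (value 3): max_ending_here = 11, max_so_far = 11
Position 2 (value 4): max_ending_here = 15, max_so_far = 15
Position 3 (value -3): max_ending_here = 12, max_so_far = 15
Position 4 (value -8): max_ending_here = 4, max_so_far = 15
Position 5 (value -1): max_ending_here = 3, max_so_far = 15

Maximum subarray: [8, 3, 4]
Maximum sum: 15

The maximum subarray is [8, 3, 4] with sum 15. This subarray runs from index 0 to index 2.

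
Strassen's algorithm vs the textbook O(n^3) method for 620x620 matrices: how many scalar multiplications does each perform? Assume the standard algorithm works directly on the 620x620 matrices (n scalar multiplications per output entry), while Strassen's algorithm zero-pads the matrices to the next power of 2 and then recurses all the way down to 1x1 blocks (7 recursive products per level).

Matrix multiplication for 620x620 matrices:

Strassen's algorithm requires power-of-2 dimensions. Pad 620x620 to 1024x1024 (next power of 2).

Standard algorithm: 620^3 = 238328000 multiplications
Strassen's algorithm: 7^(log2(1024)) = 7^10 = 282475249 multiplications
Difference: 238328000 - 282475249 = -44147249 (Strassen uses MORE here due to padding overhead — for small or just-over-power-of-2 n, padding can outweigh the per-level savings)

Standard: 238328000 multiplications (620^3). Strassen: 282475249 multiplications (7^10, after padding to 1024x1024). Strassen reduces 8 recursive multiplications to 7 at each level.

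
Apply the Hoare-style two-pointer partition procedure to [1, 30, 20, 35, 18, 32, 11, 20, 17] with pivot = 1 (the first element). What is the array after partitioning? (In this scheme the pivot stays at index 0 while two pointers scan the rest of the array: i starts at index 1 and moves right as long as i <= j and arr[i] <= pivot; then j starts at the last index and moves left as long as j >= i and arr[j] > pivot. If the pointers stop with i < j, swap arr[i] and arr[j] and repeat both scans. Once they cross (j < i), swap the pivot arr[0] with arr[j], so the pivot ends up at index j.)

Hoare-style two-pointer partition with pivot = 1:

Initial array: [1, 30, 20, 35, 18, 32, 11, 20, 17]

Pointers start at i = 1, j = 8.
i ends at 1, j ends at 0: the pointers have crossed (j < i), so scanning stops.

j = 0, so swapping arr[0] with arr[j] leaves the pivot at position 0: [1, 30, 20, 35, 18, 32, 11, 20, 17]
Pivot position: 0

After partitioning with pivot 1, the array becomes [1, 30, 20, 35, 18, 32, 11, 20, 17]. The pivot is placed at index 0. All elements to the left of the pivot are <= 1, and all elements to the right are > 1.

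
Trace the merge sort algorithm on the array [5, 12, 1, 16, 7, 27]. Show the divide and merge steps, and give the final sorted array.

Merge sort trace:

Split: [5, 12, 1, 16, 7, 27] -> [5, 12, 1] and [16, 7, 27]
  Split: [5, 12, 1] -> [5] and [12, 1]
    Split: [12, 1] -> [12] and [1]
    Merge: [12] + [1] -> [1, 12]
  Merge: [5] + [1, 12] -> [1, 5, 12]
  Split: [16, 7, 27] -> [16] and [7, 27]
    Split: [7, 27] -> [7] and [27]
    Merge: [7] + [27] -> [7, 27]
  Merge: [16] + [7, 27] -> [7, 16, 27]
Merge: [1, 5, 12] + [7, 16, 27] -> [1, 5, 7, 12, 16, 27]

Final sorted array: [1, 5, 7, 12, 16, 27]

The merge sort proceeds by recursively splitting the array and merging sorted halves.
After all merges, the sorted array is [1, 5, 7, 12, 16, 27].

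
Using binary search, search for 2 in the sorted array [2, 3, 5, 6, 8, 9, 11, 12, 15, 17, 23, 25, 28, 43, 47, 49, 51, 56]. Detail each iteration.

Binary search for 2 in [2, 3, 5, 6, 8, 9, 11, 12, 15, 17, 23, 25, 28, 43, 47, 49, 51, 56]:

lo=0, hi=17, mid=8, arr[mid]=15 -> 15 > 2, search left half
lo=0, hi=7, mid=3, arr[mid]=6 -> 6 > 2, search left half
lo=0, hi=2, mid=1, arr[mid]=3 -> 3 > 2, search left half
lo=0, hi=0, mid=0, arr[mid]=2 -> Found target at index 0!

Binary search finds 2 at index 0 after 4 comparisons. The search repeatedly halves the search space by comparing with the middle element.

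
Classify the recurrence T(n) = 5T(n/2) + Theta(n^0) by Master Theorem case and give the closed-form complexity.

Master Theorem for T(n) = 5T(n/2) + O(n^0):

a = 5, b = 2, c = 0
log_b(a) = log_2(5) = 2.3219

Case 1: c = 0 < log_2(5) = 2.3219
T(n) = O(n^(log_2 5))

For T(n) = 5T(n/2) + O(n^0): log_2(5) = 2.3219. This is Case 1 of the Master Theorem (c < log_b(a), work dominated by leaves), giving O(n^(log_2 5)).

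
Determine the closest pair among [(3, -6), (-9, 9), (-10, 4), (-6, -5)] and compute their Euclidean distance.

Computing all pairwise distances among 4 points:

d((3, -6), (-9, 9)) = 19.2094
d((3, -6), (-10, 4)) = 16.4012
d((3, -6), (-6, -5)) = 9.0554
d((-9, 9), (-10, 4)) = 5.099 <-- minimum
d((-9, 9), (-6, -5)) = 14.3178
d((-10, 4), (-6, -5)) = 9.8489

Closest pair: (-9, 9) and (-10, 4) with distance 5.099

The closest pair is (-9, 9) and (-10, 4) with Euclidean distance 5.099. For 4 points, brute-force pairwise comparison is shown above. For large n, the divide-and-conquer algorithm (sort by x, recurse on halves, check the dividing strip) achieves O(n log n).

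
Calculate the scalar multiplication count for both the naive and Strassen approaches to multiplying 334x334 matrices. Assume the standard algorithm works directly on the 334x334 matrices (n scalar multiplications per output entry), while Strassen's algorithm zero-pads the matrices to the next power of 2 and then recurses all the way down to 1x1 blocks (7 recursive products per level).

Matrix multiplication for 334x334 matrices:

Strassen's algorithm requires power-of-2 dimensions. Pad 334x334 to 512x512 (next power of 2).

Standard algorithm: 334^3 = 37259704 multiplications
Strassen's algorithm: 7^(log2(512)) = 7^9 = 40353607 multiplications
Difference: 37259704 - 40353607 = -3093903 (Strassen uses MORE here due to padding overhead — for small or just-over-power-of-2 n, padding can outweigh the per-level savings)

Standard: 37259704 multiplications (334^3). Strassen: 40353607 multiplications (7^9, after padding to 512x512). Strassen reduces 8 recursive multiplications to 7 at each level.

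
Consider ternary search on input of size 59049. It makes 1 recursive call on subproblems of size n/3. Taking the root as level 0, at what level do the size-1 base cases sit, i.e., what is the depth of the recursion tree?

For divide and conquer with division factor 3:

Problem sizes at each level:
Level 0: 59049
Level 1: 19683
Level 2: 6561
Level 3: 2187
Level 4: 729
Level 5: 243
Level 6: 81
Level 7: 27
Level 8: 9
Level 9: 3
Level 10: 1

The root is level 0 and the size-1 base case is level 10 (the tree spans levels 0 through 10, i.e. 11 levels counting the root), so the depth is the number of divisions: log_3(59049) = 10

The recursion tree depth is log_3(59049) = 10. At each level, the problem size is divided by 3, so it takes 10 divisions to reduce to a base case of size 1. The algorithm makes 1 recursive call at each level.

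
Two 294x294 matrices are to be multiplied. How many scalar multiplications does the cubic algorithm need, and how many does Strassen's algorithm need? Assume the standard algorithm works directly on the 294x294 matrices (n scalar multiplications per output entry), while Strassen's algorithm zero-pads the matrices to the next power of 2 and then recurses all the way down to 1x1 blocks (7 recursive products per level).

Matrix multiplication for 294x294 matrices:

Strassen's algorithm requires power-of-2 dimensions. Pad 294x294 to 512x512 (next power of 2).

Standard algorithm: 294^3 = 25412184 multiplications
Strassen's algorithm: 7^(log2(512)) = 7^9 = 40353607 multiplications
Difference: 25412184 - 40353607 = -14941423 (Strassen uses MORE here due to padding overhead — for small or just-over-power-of-2 n, padding can outweigh the per-level savings)

Standard: 25412184 multiplications (294^3). Strassen: 40353607 multiplications (7^9, after padding to 512x512). Strassen reduces 8 recursive multiplications to 7 at each level.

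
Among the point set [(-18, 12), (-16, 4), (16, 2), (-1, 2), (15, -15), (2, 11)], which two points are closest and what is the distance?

Computing all pairwise distances among 6 points:

d((-18, 12), (-16, 4)) = 8.2462 <-- minimum
d((-18, 12), (16, 2)) = 35.4401
d((-18, 12), (-1, 2)) = 19.7231
d((-18, 12), (15, -15)) = 42.638
d((-18, 12), (2, 11)) = 20.025
d((-16, 4), (16, 2)) = 32.0624
d((-16, 4), (-1, 2)) = 15.1327
d((-16, 4), (15, -15)) = 36.3593
d((-16, 4), (2, 11)) = 19.3132
d((16, 2), (-1, 2)) = 17.0
d((16, 2), (15, -15)) = 17.0294
d((16, 2), (2, 11)) = 16.6433
d((-1, 2), (15, -15)) = 23.3452
d((-1, 2), (2, 11)) = 9.4868
d((15, -15), (2, 11)) = 29.0689

Closest pair: (-18, 12) and (-16, 4) with distance 8.2462

The closest pair is (-18, 12) and (-16, 4) with Euclidean distance 8.2462. For 6 points, brute-force pairwise comparison is shown above. For large n, the divide-and-conquer algorithm (sort by x, recurse on halves, check the dividing strip) achieves O(n log n).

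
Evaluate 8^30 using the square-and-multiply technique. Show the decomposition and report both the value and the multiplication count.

Computing 8^30 by squaring (build up from 8^1; each line after the first costs one multiplication):

8^1 = 8
8^2 = (8^1)^2 = 8^2 = 64
8^3 = 8 * 8^2 = 8 * 64 = 512
8^6 = (8^3)^2 = 512^2 = 262144
8^7 = 8 * 8^6 = 8 * 262144 = 2097152
8^14 = (8^7)^2 = 2097152^2 = 4398046511104
8^15 = 8 * 8^14 = 8 * 4398046511104 = 35184372088832
8^30 = (8^15)^2 = 35184372088832^2 = 1237940039285380274899124224

Result: 1237940039285380274899124224
Multiplications needed: 7 (7 lines after 8^1)

8^30 = 1237940039285380274899124224. Using exponentiation by squaring, this requires 7 multiplications. The key idea: if the exponent is even, square the half-power; if odd, multiply by the base once.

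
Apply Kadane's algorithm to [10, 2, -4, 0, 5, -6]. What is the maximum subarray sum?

Using Kadane's algorithm on [10, 2, -4, 0, 5, -6]:

Scanning through the array:
Position 1 (value 2): max_ending_here = 12, max_so_far = 12
Position 2 (value -4): max_ending_here = 8, max_so_far = 12
Position 3 (value 0): max_ending_here = 8, max_so_far = 12
Position 4 (value 5): max_ending_here = 13, max_so_far = 13
Position 5 (value -6): max_ending_here = 7, max_so_far = 13

Maximum subarray: [10, 2, -4, 0, 5]
Maximum sum: 13

The maximum subarray is [10, 2, -4, 0, 5] with sum 13. This subarray runs from index 0 to index 4.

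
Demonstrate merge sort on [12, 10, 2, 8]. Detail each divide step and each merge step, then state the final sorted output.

Merge sort trace:

Split: [12, 10, 2, 8] -> [12, 10] and [2, 8]
  Split: [12, 10] -> [12] and [10]
  Merge: [12] + [10] -> [10, 12]
  Split: [2, 8] -> [2] and [8]
  Merge: [2] + [8] -> [2, 8]
Merge: [10, 12] + [2, 8] -> [2, 8, 10, 12]

Final sorted array: [2, 8, 10, 12]

The merge sort proceeds by recursively splitting the array and merging sorted halves.
After all merges, the sorted array is [2, 8, 10, 12].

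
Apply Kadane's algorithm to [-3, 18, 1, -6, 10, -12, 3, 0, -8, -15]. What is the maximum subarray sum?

Using Kadane's algorithm on [-3, 18, 1, -6, 10, -12, 3, 0, -8, -15]:

Scanning through the array:
Position 1 (value 18): max_ending_here = 18, max_so_far = 18
Position 2 (value 1): max_ending_here = 19, max_so_far = 19
Position 3 (value -6): max_ending_here = 13, max_so_far = 19
Position 4 (value 10): max_ending_here = 23, max_so_far = 23
Position 5 (value -12): max_ending_here = 11, max_so_far = 23
Position 6 (value 3): max_ending_here = 14, max_so_far = 23
Position 7 (value 0): max_ending_here = 14, max_so_far = 23
Position 8 (value -8): max_ending_here = 6, max_so_far = 23
Position 9 (value -15): max_ending_here = -9, max_so_far = 23

Maximum subarray: [18, 1, -6, 10]
Maximum sum: 23

The maximum subarray is [18, 1, -6, 10] with sum 23. This subarray runs from index 1 to index 4.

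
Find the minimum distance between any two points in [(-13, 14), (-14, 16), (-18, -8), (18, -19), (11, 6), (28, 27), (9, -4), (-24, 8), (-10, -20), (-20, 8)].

Computing all pairwise distances among 10 points:

d((-13, 14), (-14, 16)) = 2.2361 <-- minimum
d((-13, 14), (-18, -8)) = 22.561
d((-13, 14), (18, -19)) = 45.2769
d((-13, 14), (11, 6)) = 25.2982
d((-13, 14), (28, 27)) = 43.0116
d((-13, 14), (9, -4)) = 28.4253
d((-13, 14), (-24, 8)) = 12.53
d((-13, 14), (-10, -20)) = 34.1321
d((-13, 14), (-20, 8)) = 9.2195
d((-14, 16), (-18, -8)) = 24.3311
d((-14, 16), (18, -19)) = 47.4236
d((-14, 16), (11, 6)) = 26.9258
d((-14, 16), (28, 27)) = 43.4166
d((-14, 16), (9, -4)) = 30.4795
d((-14, 16), (-24, 8)) = 12.8062
d((-14, 16), (-10, -20)) = 36.2215
d((-14, 16), (-20, 8)) = 10.0
d((-18, -8), (18, -19)) = 37.6431
d((-18, -8), (11, 6)) = 32.2025
d((-18, -8), (28, 27)) = 57.8014
d((-18, -8), (9, -4)) = 27.2947
d((-18, -8), (-24, 8)) = 17.088
d((-18, -8), (-10, -20)) = 14.4222
d((-18, -8), (-20, 8)) = 16.1245
d((18, -19), (11, 6)) = 25.9615
d((18, -19), (28, 27)) = 47.0744
d((18, -19), (9, -4)) = 17.4929
d((18, -19), (-24, 8)) = 49.93
d((18, -19), (-10, -20)) = 28.0179
d((18, -19), (-20, 8)) = 46.6154
d((11, 6), (28, 27)) = 27.0185
d((11, 6), (9, -4)) = 10.198
d((11, 6), (-24, 8)) = 35.0571
d((11, 6), (-10, -20)) = 33.4215
d((11, 6), (-20, 8)) = 31.0644
d((28, 27), (9, -4)) = 36.3593
d((28, 27), (-24, 8)) = 55.3624
d((28, 27), (-10, -20)) = 60.4401
d((28, 27), (-20, 8)) = 51.6236
d((9, -4), (-24, 8)) = 35.1141
d((9, -4), (-10, -20)) = 24.8395
d((9, -4), (-20, 8)) = 31.3847
d((-24, 8), (-10, -20)) = 31.305
d((-24, 8), (-20, 8)) = 4.0
d((-10, -20), (-20, 8)) = 29.7321

Closest pair: (-13, 14) and (-14, 16) with distance 2.2361

The closest pair is (-13, 14) and (-14, 16) with Euclidean distance 2.2361. For 10 points, brute-force pairwise comparison is shown above. For large n, the divide-and-conquer algorithm (sort by x, recurse on halves, check the dividing strip) achieves O(n log n).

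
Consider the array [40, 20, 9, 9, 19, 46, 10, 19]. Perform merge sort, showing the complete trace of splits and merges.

Merge sort trace:

Split: [40, 20, 9, 9, 19, 46, 10, 19] -> [40, 20, 9, 9] and [19, 46, 10, 19]
  Split: [40, 20, 9, 9] -> [40, 20] and [9, 9]
    Split: [40, 20] -> [40] and [20]
    Merge: [40] + [20] -> [20, 40]
    Split: [9, 9] -> [9] and [9]
    Merge: [9] + [9] -> [9, 9]
  Merge: [20, 40] + [9, 9] -> [9, 9, 20, 40]
  Split: [19, 46, 10, 19] -> [19, 46] and [10, 19]
    Split: [19, 46] -> [19] and [46]
    Merge: [19] + [46] -> [19, 46]
    Split: [10, 19] -> [10] and [19]
    Merge: [10] + [19] -> [10, 19]
  Merge: [19, 46] + [10, 19] -> [10, 19, 19, 46]
Merge: [9, 9, 20, 40] + [10, 19, 19, 46] -> [9, 9, 10, 19, 19, 20, 40, 46]

Final sorted array: [9, 9, 10, 19, 19, 20, 40, 46]

The merge sort proceeds by recursively splitting the array and merging sorted halves.
After all merges, the sorted array is [9, 9, 10, 19, 19, 20, 40, 46].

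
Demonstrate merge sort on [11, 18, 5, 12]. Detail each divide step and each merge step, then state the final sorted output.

Merge sort trace:

Split: [11, 18, 5, 12] -> [11, 18] and [5, 12]
  Split: [11, 18] -> [11] and [18]
  Merge: [11] + [18] -> [11, 18]
  Split: [5, 12] -> [5] and [12]
  Merge: [5] + [12] -> [5, 12]
Merge: [11, 18] + [5, 12] -> [5, 11, 12, 18]

Final sorted array: [5, 11, 12, 18]

The merge sort proceeds by recursively splitting the array and merging sorted halves.
After all merges, the sorted array is [5, 11, 12, 18].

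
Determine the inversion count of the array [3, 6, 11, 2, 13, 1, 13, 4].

Finding inversions in [3, 6, 11, 2, 13, 1, 13, 4]:

(0, 3): arr[0]=3 > arr[3]=2
(0, 5): arr[0]=3 > arr[5]=1
(1, 3): arr[1]=6 > arr[3]=2
(1, 5): arr[1]=6 > arr[5]=1
(1, 7): arr[1]=6 > arr[7]=4
(2, 3): arr[2]=11 > arr[3]=2
(2, 5): arr[2]=11 > arr[5]=1
(2, 7): arr[2]=11 > arr[7]=4
(3, 5): arr[3]=2 > arr[5]=1
(4, 5): arr[4]=13 > arr[5]=1
(4, 7): arr[4]=13 > arr[7]=4
(6, 7): arr[6]=13 > arr[7]=4

Total inversions: 12

The array has 12 inversion(s): (0,3), (0,5), (1,3), (1,5), (1,7), (2,3), (2,5), (2,7), (3,5), (4,5), (4,7), (6,7). Each pair (i,j) satisfies i < j and arr[i] > arr[j].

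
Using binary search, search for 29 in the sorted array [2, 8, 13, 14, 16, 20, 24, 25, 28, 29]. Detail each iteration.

Binary search for 29 in [2, 8, 13, 14, 16, 20, 24, 25, 28, 29]:

lo=0, hi=9, mid=4, arr[mid]=16 -> 16 < 29, search right half
lo=5, hi=9, mid=7, arr[mid]=25 -> 25 < 29, search right half
lo=8, hi=9, mid=8, arr[mid]=28 -> 28 < 29, search right half
lo=9, hi=9, mid=9, arr[mid]=29 -> Found target at index 9!

Binary search finds 29 at index 9 after 4 comparisons. The search repeatedly halves the search space by comparing with the middle element.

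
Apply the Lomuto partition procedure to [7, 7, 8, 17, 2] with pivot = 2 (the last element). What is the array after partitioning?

Lomuto partition with pivot = 2:

Initial array: [7, 7, 8, 17, 2]

arr[0]=7 > 2: no swap
arr[1]=7 > 2: no swap
arr[2]=8 > 2: no swap
arr[3]=17 > 2: no swap

Place pivot at position 0: [2, 7, 8, 17, 7]
Pivot position: 0

After partitioning with pivot 2, the array becomes [2, 7, 8, 17, 7]. The pivot is placed at index 0. All elements to the left of the pivot are <= 2, and all elements to the right are > 2.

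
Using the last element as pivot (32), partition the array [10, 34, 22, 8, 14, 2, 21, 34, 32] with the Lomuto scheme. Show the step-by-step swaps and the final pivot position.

Lomuto partition with pivot = 32:

Initial array: [10, 34, 22, 8, 14, 2, 21, 34, 32]

arr[0]=10 <= 32: swap with position 0, array becomes [10, 34, 22, 8, 14, 2, 21, 34, 32]
arr[1]=34 > 32: no swap
arr[2]=22 <= 32: swap with position 1, array becomes [10, 22, 34, 8, 14, 2, 21, 34, 32]
arr[3]=8 <= 32: swap with position 2, array becomes [10, 22, 8, 34, 14, 2, 21, 34, 32]
arr[4]=14 <= 32: swap with position 3, array becomes [10, 22, 8, 14, 34, 2, 21, 34, 32]
arr[5]=2 <= 32: swap with position 4, array becomes [10, 22, 8, 14, 2, 34, 21, 34, 32]
arr[6]=21 <= 32: swap with position 5, array becomes [10, 22, 8, 14, 2, 21, 34, 34, 32]
arr[7]=34 > 32: no swap

Place pivot at position 6: [10, 22, 8, 14, 2, 21, 32, 34, 34]
Pivot position: 6

After partitioning with pivot 32, the array becomes [10, 22, 8, 14, 2, 21, 32, 34, 34]. The pivot is placed at index 6. All elements to the left of the pivot are <= 32, and all elements to the right are > 32.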